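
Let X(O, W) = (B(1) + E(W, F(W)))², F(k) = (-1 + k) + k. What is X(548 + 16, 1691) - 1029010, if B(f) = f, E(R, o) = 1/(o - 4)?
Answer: -11734951371406/11404129 ≈ -1.0290e+6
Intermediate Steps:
F(k) = -1 + 2*k
E(R, o) = 1/(-4 + o)
X(O, W) = (1 + 1/(-5 + 2*W))² (X(O, W) = (1 + 1/(-4 + (-1 + 2*W)))² = (1 + 1/(-5 + 2*W))²)
X(548 + 16, 1691) - 1029010 = 4*(-2 + 1691)²/(-5 + 2*1691)² - 1029010 = 4*1689²/(-5 + 3382)² - 1029010 = 4*2852721/3377² - 1029010 = 4*(1/11404129)*2852721 - 1029010 = 11410884/11404129 - 1029010 = -11734951371406/11404129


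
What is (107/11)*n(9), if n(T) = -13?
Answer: -1391/11 ≈ -126.45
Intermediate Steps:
(107/11)*n(9) = (107/11)*(-13) = -1391/11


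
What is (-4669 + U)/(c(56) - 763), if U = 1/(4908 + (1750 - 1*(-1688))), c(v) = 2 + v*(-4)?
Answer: 38967473/8220810 ≈ 4.7401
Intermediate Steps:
c(v) = 2 - 4*v
U = 1/8346 (U = 1/(4908 + (1750 + 1688)) = 1/(4908 + 3438) = 1/8346 ≈ 0.00011982)
(-4669 + U)/(c(56) - 763) = (-4669 + 1/8346)/((2 - 4*56) - 763) = -38967473/(8346*((2 - 224) - 763)) = -38967473/(8346*(-222 - 763)) = -38967473/8346/(-985) = -38967473/8346*(-1/985) = 38967473/8220810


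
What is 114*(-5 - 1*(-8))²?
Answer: 1026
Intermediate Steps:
114*(-5 - 1*(-8))² = 114*(-5 + 8)² = 114*3² = 114*9 = 1026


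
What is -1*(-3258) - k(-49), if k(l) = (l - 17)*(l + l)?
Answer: -3210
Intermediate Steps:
k(l) = 2*l*(-17 + l) (k(l) = (-17 + l)*(2*l) = 2*l*(-17 + l))
-1*(-3258) - k(-49) = -1*(-3258) - 2*(-49)*(-17 - 49) = 3258 - 2*(-49)*(-66) = 3258 - 1*6468 = 3258 - 6468 = -3210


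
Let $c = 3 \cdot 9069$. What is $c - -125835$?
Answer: $153042$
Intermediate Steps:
$c = 27207$
$c - -125835 = 27207 - -125835 = 27207 + 125835 = 153042$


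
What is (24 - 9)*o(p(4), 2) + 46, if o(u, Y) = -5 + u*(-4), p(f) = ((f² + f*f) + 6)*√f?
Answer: -4589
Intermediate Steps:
p(f) = √f*(6 + 2*f²) (p(f) = ((f² + f²) + 6)*√f = (2*f² + 6)*√f = (6 + 2*f²)*√f = √f*(6 + 2*f²))
o(u, Y) = -5 - 4*u
(24 - 9)*o(p(4), 2) + 46 = (24 - 9)*(-5 - 8*√4*(3 + 4²)) + 46 = 15*(-5 - 8*2*(3 + 16)) + 46 = 15*(-5 - 8*2*19) + 46 = 15*(-5 - 4*76) + 46 = 15*(-5 - 304) + 46 = 15*(-309) + 46 = -4635 + 46 = -4589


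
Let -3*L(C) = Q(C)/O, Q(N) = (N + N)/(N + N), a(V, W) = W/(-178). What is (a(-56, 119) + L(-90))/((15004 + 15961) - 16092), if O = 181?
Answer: -64795/1437534942 ≈ -4.5074e-5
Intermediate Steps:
a(V, W) = -W/178 (a(V, W) = W*(-1/178) = -W/178)
Q(N) = 1 (Q(N) = (2*N)/((2*N)) = (2*N)*(1/(2*N)) = 1)
L(C) = -1/543 (L(C) = -1/(3*181) = -⅓*1/181 = -1/543)
(a(-56, 119) + L(-90))/((15004 + 15961) - 16092) = (-1/178*119 - 1/543)/((15004 + 15961) - 16092) = (-119/178 - 1/543)/(30965 - 16092) = -64795/96654/14873 = -64795/96654*1/14873 = -64795/1437534942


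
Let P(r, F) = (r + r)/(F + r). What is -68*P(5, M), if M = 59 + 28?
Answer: -170/23 ≈ -7.3913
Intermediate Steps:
M = 87
P(r, F) = 2*r/(F + r) (P(r, F) = (2*r)/(F + r) = 2*r/(F + r))
-68*P(5, M) = -136*5/(87 + 5) = -136*5/92 = -68*5/46 = -170/23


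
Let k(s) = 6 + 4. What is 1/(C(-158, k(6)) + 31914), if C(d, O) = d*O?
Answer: 1/30334 ≈ 3.2966e-5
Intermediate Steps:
k(s) = 10
C(d, O) = O*d
1/(C(-158, k(6)) + 31914) = 1/(10*(-158) + 31914) = 1/(-1580 + 31914) = 1/30334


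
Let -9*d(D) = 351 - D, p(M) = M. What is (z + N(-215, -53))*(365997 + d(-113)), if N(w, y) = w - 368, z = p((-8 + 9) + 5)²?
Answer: -1801549423/9 ≈ -2.0017e+8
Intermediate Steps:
z = 36 (z = ((-8 + 9) + 5)² = (1 + 5)² = 6² = 36)
N(w, y) = -368 + w
d(D) = -39 + D/9 (d(D) = -(351 - D)/9 = -39 + D/9)
(z + N(-215, -53))*(365997 + d(-113)) = (36 + (-368 - 215))*(365997 + (-39 + (⅑)*(-113))) = (36 - 583)*(365997 + (-39 - 113/9)) = -547*(365997 - 464/9) = -547*3293509/9 = -1801549423/9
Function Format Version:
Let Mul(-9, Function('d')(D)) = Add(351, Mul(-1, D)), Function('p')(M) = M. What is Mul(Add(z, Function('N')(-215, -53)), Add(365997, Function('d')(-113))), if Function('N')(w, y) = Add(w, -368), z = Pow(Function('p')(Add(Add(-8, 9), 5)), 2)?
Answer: Rational(-1801549423, 9) ≈ -2.0017e+8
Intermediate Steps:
z = 36 (z = Pow(Add(Add(-8, 9), 5), 2) = Pow(Add(1, 5), 2) = Pow(6, 2) = 36)
Function('N')(w, y) = Add(-368, w)
Function('d')(D) = Add(-39, Mul(Rational(1, 9), D)) (Function('d')(D) = Mul(Rational(-1, 9), Add(351, Mul(-1, D))) = Add(-39, Mul(Rational(1, 9), D)))
Mul(Add(z, Function('N')(-215, -53)), Add(365997, Function('d')(-113))) = Mul(Add(36, Add(-368, -215)), Add(365997, Add(-39, Mul(Rational(1, 9), -113)))) = Mul(Add(36, -583), Add(365997, Add(-39, Rational(-113, 9)))) = Mul(-547, Add(365997, Rational(-464, 9))) = Mul(-547, Rational(3293509, 9)) = Rational(-1801549423, 9)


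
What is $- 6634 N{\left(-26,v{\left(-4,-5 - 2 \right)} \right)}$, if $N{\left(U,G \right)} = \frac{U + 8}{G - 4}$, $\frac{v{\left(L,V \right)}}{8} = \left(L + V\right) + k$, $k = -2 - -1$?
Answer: $- \frac{29853}{25} \approx -1194.1$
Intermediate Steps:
$k = -1$ ($k = -2 + 1 = -1$)
$v{\left(L,V \right)} = -8 + 8 L + 8 V$ ($v{\left(L,V \right)} = 8 \left(\left(L + V\right) - 1\right) = 8 \left(-1 + L + V\right) = -8 + 8 L + 8 V$)
$N{\left(U,G \right)} = \frac{8 + U}{-4 + G}$
$- 6634 N{\left(-26,v{\left(-4,-5 - 2 \right)} \right)} = - 6634 \frac{8 - 26}{-4 + \left(-8 + 8 \left(-4\right) + 8 \left(-5 - 2\right)\right)} = - 6634 \frac{1}{-4 - \left(40 - 8 \left(-5 - 2\right)\right)} \left(-18\right) = - 6634 \frac{1}{-4 - 96} \left(-18\right) = - 6634 \frac{1}{-100} \left(-18\right) = - 6634 \left(\left(- \frac{1}{100}\right) \left(-18\right)\right) = \left(-6634\right) \frac{9}{50} = - \frac{29853}{25}$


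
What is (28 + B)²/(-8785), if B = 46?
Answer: -5476/8785 ≈ -0.62333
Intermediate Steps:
(28 + B)²/(-8785) = (28 + 46)²/(-8785) = 74²*(-1/8785) = 5476*(-1/8785) = -5476/8785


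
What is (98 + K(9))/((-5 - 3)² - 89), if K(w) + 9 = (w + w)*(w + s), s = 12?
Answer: -467/25 ≈ -18.680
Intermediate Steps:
K(w) = -9 + 2*w*(12 + w) (K(w) = -9 + (w + w)*(w + 12) = -9 + (2*w)*(12 + w) = -9 + 2*w*(12 + w))
(98 + K(9))/((-5 - 3)² - 89) = (98 + (-9 + 2*9² + 24*9))/((-5 - 3)² - 89) = (98 + (-9 + 2*81 + 216))/((-8)² - 89) = (98 + (-9 + 162 + 216))/(64 - 89) = (98 + 369)/(-25) = -1/25*467 = -467/25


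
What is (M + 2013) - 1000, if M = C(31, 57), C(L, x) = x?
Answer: 1070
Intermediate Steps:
M = 57
(M + 2013) - 1000 = (57 + 2013) - 1000 = 2070 - 1000 = 1070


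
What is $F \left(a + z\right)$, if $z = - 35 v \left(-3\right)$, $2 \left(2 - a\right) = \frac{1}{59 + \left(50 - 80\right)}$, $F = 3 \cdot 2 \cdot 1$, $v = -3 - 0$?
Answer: $- \frac{54465}{29} \approx -1878.1$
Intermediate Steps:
$v = -3$ ($v = -3 + 0 = -3$)
$F = 6$ ($F = 6 \cdot 1 = 6$)
$a = \frac{115}{58}$ ($a = 2 - \frac{1}{2 \left(59 + \left(50 - 80\right)\right)} = 2 - \frac{1}{2 \left(59 - 30\right)} = 2 - \frac{1}{2 \cdot 29} = 2 - \frac{1}{58} = \frac{115}{58} \approx 1.9828$)
$z = -315$ ($z = - 35 \left(\left(-3\right) \left(-3\right)\right) = \left(-35\right) 9 = -315$)
$F \left(a + z\right) = 6 \left(\frac{115}{58} - 315\right) = 6 \left(- \frac{18155}{58}\right) = - \frac{54465}{29}$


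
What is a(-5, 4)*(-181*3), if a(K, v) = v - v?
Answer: 0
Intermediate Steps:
a(K, v) = 0
a(-5, 4)*(-181*3) = 0*(-181*3) = 0*(-543) = 0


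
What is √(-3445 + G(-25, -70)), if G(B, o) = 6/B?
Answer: I*√86131/5 ≈ 58.696*I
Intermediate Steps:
√(-3445 + G(-25, -70)) = √(-3445 + 6/(-25)) = √(-3445 + 6*(-1/25)) = √(-3445 - 6/25) = √(-86131/25) = I*√86131/5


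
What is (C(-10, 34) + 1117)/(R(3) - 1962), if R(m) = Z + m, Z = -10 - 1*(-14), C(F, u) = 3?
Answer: -224/391 ≈ -0.57289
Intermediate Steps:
Z = 4 (Z = -10 + 14 = 4)
R(m) = 4 + m
(C(-10, 34) + 1117)/(R(3) - 1962) = (3 + 1117)/((4 + 3) - 1962) = 1120/(7 - 1962) = 1120/(-1955) = 1120*(-1/1955) = -224/391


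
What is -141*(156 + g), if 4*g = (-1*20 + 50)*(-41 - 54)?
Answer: 156933/2 ≈ 78467.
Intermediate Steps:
g = -1425/2 (g = ((-1*20 + 50)*(-41 - 54))/4 = ((-20 + 50)*(-95))/4 = (30*(-95))/4 = (¼)*(-2850) = -1425/2 ≈ -712.50)
-141*(156 + g) = -141*(156 - 1425/2) = -141*(-1113/2) = 156933/2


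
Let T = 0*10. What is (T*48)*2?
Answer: 0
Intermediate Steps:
T = 0
(T*48)*2 = (0*48)*2 = 0*2 = 0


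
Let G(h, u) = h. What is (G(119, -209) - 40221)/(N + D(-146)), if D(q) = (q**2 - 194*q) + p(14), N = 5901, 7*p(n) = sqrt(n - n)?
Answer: -40102/55541 ≈ -0.72202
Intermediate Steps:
p(n) = 0 (p(n) = sqrt(n - n)/7 = sqrt(0)/7 = (1/7)*0 = 0)
D(q) = q**2 - 194*q (D(q) = (q**2 - 194*q) + 0 = q**2 - 194*q)
(G(119, -209) - 40221)/(N + D(-146)) = (119 - 40221)/(5901 - 146*(-194 - 146)) = -40102/(5901 - 146*(-340)) = -40102/(5901 + 49640) = -40102/55541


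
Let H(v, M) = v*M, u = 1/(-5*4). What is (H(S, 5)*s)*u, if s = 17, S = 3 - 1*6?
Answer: 51/4 ≈ 12.750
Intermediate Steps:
u = -1/20 (u = 1/(-20) = -1/20 ≈ -0.050000)
S = -3 (S = 3 - 6 = -3)
H(v, M) = M*v
(H(S, 5)*s)*u = ((5*(-3))*17)*(-1/20) = -15*17*(-1/20) = -255*(-1/20) = 51/4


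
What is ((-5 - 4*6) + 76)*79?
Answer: 3713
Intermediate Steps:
((-5 - 4*6) + 76)*79 = ((-5 - 24) + 76)*79 = (-29 + 76)*79 = 47*79 = 3713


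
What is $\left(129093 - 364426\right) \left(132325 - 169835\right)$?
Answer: $8827340830$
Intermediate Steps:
$\left(129093 - 364426\right) \left(132325 - 169835\right) = \left(-235333\right) \left(-37510\right) = 8827340830$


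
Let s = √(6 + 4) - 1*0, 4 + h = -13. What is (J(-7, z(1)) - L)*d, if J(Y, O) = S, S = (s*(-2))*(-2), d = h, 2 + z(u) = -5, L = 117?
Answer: 1989 - 68*√10 ≈ 1774.0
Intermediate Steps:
z(u) = -7 (z(u) = -2 - 5 = -7)
h = -17 (h = -4 - 13 = -17)
d = -17
s = √10 (s = √10 + 0 = √10 ≈ 3.1623)
S = 4*√10 (S = (√10*(-2))*(-2) = -2*√10*(-2) = 4*√10 ≈ 12.649)
J(Y, O) = 4*√10
(J(-7, z(1)) - L)*d = (4*√10 - 1*117)*(-17) = (4*√10 - 117)*(-17) = (-117 + 4*√10)*(-17) = 1989 - 68*√10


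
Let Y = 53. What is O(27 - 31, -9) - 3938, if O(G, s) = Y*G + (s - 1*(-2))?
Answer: -4157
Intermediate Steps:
O(G, s) = 2 + s + 53*G (O(G, s) = 53*G + (s - 1*(-2)) = 53*G + (s + 2) = 53*G + (2 + s) = 2 + s + 53*G)
O(27 - 31, -9) - 3938 = (2 - 9 + 53*(27 - 31)) - 3938 = (2 - 9 + 53*(-4)) - 3938 = (2 - 9 - 212) - 3938 = -219 - 3938 = -4157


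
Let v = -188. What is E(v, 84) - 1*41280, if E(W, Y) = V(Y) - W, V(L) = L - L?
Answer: -41092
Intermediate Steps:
V(L) = 0
E(W, Y) = -W (E(W, Y) = 0 - W = -W)
E(v, 84) - 1*41280 = -1*(-188) - 1*41280 = 188 - 41280 = -41092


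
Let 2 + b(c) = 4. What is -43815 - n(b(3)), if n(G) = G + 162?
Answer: -43979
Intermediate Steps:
b(c) = 2 (b(c) = -2 + 4 = 2)
n(G) = 162 + G
-43815 - n(b(3)) = -43815 - (162 + 2) = -43815 - 1*164 = -43815 - 164 = -43979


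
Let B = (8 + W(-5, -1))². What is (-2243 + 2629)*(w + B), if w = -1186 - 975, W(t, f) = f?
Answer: -815232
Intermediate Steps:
w = -2161
B = 49 (B = (8 - 1)² = 7² = 49)
(-2243 + 2629)*(w + B) = (-2243 + 2629)*(-2161 + 49) = 386*(-2112) = -815232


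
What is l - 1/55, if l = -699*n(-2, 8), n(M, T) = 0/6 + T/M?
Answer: 153779/55 ≈ 2796.0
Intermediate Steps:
n(M, T) = T/M (n(M, T) = 0*(⅙) + T/M = 0 + T/M = T/M)
l = 2796 (l = -5592/(-2) = -5592*(-1)/2 = -699*(-4) = 2796)
l - 1/55 = 2796 - 1/55 = 153779/55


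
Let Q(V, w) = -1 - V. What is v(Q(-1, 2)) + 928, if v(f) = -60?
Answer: 868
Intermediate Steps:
v(Q(-1, 2)) + 928 = -60 + 928 = 868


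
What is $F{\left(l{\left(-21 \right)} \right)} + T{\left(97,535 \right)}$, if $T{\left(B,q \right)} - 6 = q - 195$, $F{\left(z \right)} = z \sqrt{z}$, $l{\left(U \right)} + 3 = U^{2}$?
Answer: $346 + 438 \sqrt{438} \approx 9512.7$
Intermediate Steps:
$l{\left(U \right)} = -3 + U^{2}$
$F{\left(z \right)} = z^{\frac{3}{2}}$
$T{\left(B,q \right)} = -189 + q$ ($T{\left(B,q \right)} = 6 + \left(q - 195\right) = 6 + \left(-195 + q\right) = -189 + q$)
$F{\left(l{\left(-21 \right)} \right)} + T{\left(97,535 \right)} = \left(-3 + \left(-21\right)^{2}\right)^{\frac{3}{2}} + \left(-189 + 535\right) = \left(-3 + 441\right)^{\frac{3}{2}} + 346 = 438^{\frac{3}{2}} + 346 = 438 \sqrt{438} + 346 = 346 + 438 \sqrt{438}$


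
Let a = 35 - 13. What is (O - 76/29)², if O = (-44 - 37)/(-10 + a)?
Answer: 1181569/13456 ≈ 87.810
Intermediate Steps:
a = 22
O = -27/4 (O = (-44 - 37)/(-10 + 22) = -81/12 = -81*1/12 = -27/4 ≈ -6.7500)
(O - 76/29)² = (-27/4 - 76/29)² = (-1087/116)² = 1181569/13456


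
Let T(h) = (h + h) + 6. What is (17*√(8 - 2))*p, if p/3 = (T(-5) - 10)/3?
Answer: -238*√6 ≈ -582.98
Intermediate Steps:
T(h) = 6 + 2*h (T(h) = 2*h + 6 = 6 + 2*h)
p = -14 (p = 3*(((6 + 2*(-5)) - 10)/3) = 3*(((6 - 10) - 10)/3) = 3*((-4 - 10)/3) = 3*((⅓)*(-14)) = 3*(-14/3) = -14)
(17*√(8 - 2))*p = (17*√(8 - 2))*(-14) = (17*√6)*(-14) = -238*√6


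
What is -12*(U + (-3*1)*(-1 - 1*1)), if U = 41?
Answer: -564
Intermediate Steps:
-12*(U + (-3*1)*(-1 - 1*1)) = -12*(41 + (-3*1)*(-1 - 1*1)) = -12*(41 - 3*(-1 - 1)) = -12*(41 - 3*(-2)) = -12*(41 + 6) = -12*47 = -564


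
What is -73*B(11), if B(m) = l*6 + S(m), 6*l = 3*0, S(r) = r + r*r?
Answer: -9636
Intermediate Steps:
S(r) = r + r²
l = 0 (l = (3*0)/6 = (⅙)*0 = 0)
B(m) = m*(1 + m) (B(m) = 0*6 + m*(1 + m) = 0 + m*(1 + m) = m*(1 + m))
-73*B(11) = -803*(1 + 11) = -803*12 = -73*132 = -9636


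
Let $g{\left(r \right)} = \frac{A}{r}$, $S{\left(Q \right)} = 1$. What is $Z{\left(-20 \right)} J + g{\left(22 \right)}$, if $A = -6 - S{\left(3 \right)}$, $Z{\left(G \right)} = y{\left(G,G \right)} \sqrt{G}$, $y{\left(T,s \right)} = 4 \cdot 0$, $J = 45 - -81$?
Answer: $- \frac{7}{22} \approx -0.31818$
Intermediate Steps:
$J = 126$ ($J = 45 + 81 = 126$)
$y{\left(T,s \right)} = 0$
$Z{\left(G \right)} = 0$ ($Z{\left(G \right)} = 0 \sqrt{G} = 0$)
$A = -7$ ($A = -6 - 1 = -7$)
$g{\left(r \right)} = - \frac{7}{r}$
$Z{\left(-20 \right)} J + g{\left(22 \right)} = 0 \cdot 126 - \frac{7}{22} = 0 - \frac{7}{22} = - \frac{7}{22}$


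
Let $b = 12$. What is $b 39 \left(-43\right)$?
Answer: $-20124$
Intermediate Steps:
$b 39 \left(-43\right) = 12 \cdot 39 \left(-43\right) = 468 \left(-43\right) = -20124$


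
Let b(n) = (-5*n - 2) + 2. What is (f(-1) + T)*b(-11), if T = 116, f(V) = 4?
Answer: 6600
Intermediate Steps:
b(n) = -5*n (b(n) = (-2 - 5*n) + 2 = -5*n)
(f(-1) + T)*b(-11) = (4 + 116)*(-5*(-11)) = 120*55 = 6600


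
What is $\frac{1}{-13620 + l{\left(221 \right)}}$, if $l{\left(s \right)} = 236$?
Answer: $- \frac{1}{13384} \approx -7.4716 \cdot 10^{-5}$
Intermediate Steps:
$\frac{1}{-13620 + l{\left(221 \right)}} = \frac{1}{-13620 + 236} = \frac{1}{-13384} = - \frac{1}{13384}$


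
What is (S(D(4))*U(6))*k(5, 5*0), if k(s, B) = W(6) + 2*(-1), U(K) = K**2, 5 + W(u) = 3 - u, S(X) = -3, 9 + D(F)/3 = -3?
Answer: 1080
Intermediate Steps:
D(F) = -36 (D(F) = -27 + 3*(-3) = -27 - 9 = -36)
W(u) = -2 - u (W(u) = -5 + (3 - u) = -2 - u)
k(s, B) = -10 (k(s, B) = (-2 - 1*6) + 2*(-1) = (-2 - 6) - 2 = -8 - 2 = -10)
(S(D(4))*U(6))*k(5, 5*0) = -3*6**2*(-10) = -3*36*(-10) = -108*(-10) = 1080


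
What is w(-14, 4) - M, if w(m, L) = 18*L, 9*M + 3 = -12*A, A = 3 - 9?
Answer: 193/3 ≈ 64.333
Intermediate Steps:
A = -6
M = 23/3 (M = -⅓ + (-12*(-6))/9 = -⅓ + (⅑)*72 = -⅓ + 8 = 23/3 ≈ 7.6667)
w(-14, 4) - M = 18*4 - 1*23/3 = 72 - 23/3 = 193/3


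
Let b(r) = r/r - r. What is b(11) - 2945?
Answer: -2955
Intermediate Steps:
b(r) = 1 - r
b(11) - 2945 = (1 - 1*11) - 2945 = (1 - 11) - 2945 = -10 - 2945 = -2955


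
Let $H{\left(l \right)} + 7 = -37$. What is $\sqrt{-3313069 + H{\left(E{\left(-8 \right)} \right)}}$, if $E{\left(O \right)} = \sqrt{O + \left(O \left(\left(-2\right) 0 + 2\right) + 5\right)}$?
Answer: $i \sqrt{3313113} \approx 1820.2 i$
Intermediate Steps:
$E{\left(O \right)} = \sqrt{5 + 3 O}$ ($E{\left(O \right)} = \sqrt{O + \left(O \left(0 + 2\right) + 5\right)} = \sqrt{O + \left(O 2 + 5\right)} = \sqrt{O + \left(2 O + 5\right)} = \sqrt{O + \left(5 + 2 O\right)} = \sqrt{5 + 3 O}$)
$H{\left(l \right)} = -44$ ($H{\left(l \right)} = -7 - 37 = -44$)
$\sqrt{-3313069 + H{\left(E{\left(-8 \right)} \right)}} = \sqrt{-3313069 - 44} = \sqrt{-3313113} = i \sqrt{3313113}$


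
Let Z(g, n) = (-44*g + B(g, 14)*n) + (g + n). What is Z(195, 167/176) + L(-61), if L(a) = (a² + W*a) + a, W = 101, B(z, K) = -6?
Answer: -1916771/176 ≈ -10891.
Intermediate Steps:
L(a) = a² + 102*a (L(a) = (a² + 101*a) + a = a² + 102*a)
Z(g, n) = -43*g - 5*n (Z(g, n) = (-44*g - 6*n) + (g + n) = -43*g - 5*n)
Z(195, 167/176) + L(-61) = (-43*195 - 835/176) - 61*(102 - 61) = (-8385 - 835/176) - 61*41 = (-8385 - 5*167/176) - 2501 = (-8385 - 835/176) - 2501 = -1476595/176 - 2501 = -1916771/176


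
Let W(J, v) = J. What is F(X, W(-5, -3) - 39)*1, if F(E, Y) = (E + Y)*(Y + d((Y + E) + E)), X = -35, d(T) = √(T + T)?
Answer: 3476 - 158*I*√57 ≈ 3476.0 - 1192.9*I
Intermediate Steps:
d(T) = √2*√T (d(T) = √(2*T) = √2*√T)
F(E, Y) = (E + Y)*(Y + √2*√(Y + 2*E)) (F(E, Y) = (E + Y)*(Y + √2*√((Y + E) + E)) = (E + Y)*(Y + √2*√((E + Y) + E)) = (E + Y)*(Y + √2*√(Y + 2*E)))
F(X, W(-5, -3) - 39)*1 = ((-5 - 39)² - 35*(-5 - 39) - 35*√(2*(-5 - 39) + 4*(-35)) + (-5 - 39)*√(2*(-5 - 39) + 4*(-35)))*1 = ((-44)² - 35*(-44) - 35*√(2*(-44) - 140) - 44*√(2*(-44) - 140))*1 = (1936 + 1540 - 35*√(-88 - 140) - 44*√(-88 - 140))*1 = (1936 + 1540 - 70*I*√57 - 88*I*√57)*1 = (3476 - 158*I*√57)*1 = 3476 - 158*I*√57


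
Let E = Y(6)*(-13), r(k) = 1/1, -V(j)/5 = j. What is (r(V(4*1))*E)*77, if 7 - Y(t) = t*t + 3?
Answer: 32032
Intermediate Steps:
Y(t) = 4 - t² (Y(t) = 7 - (t*t + 3) = 7 - (t² + 3) = 7 - (3 + t²) = 7 + (-3 - t²) = 4 - t²)
V(j) = -5*j
r(k) = 1
E = 416 (E = (4 - 1*6²)*(-13) = (4 - 1*36)*(-13) = (4 - 36)*(-13) = -32*(-13) = 416)
(r(V(4*1))*E)*77 = (1*416)*77 = 416*77 = 32032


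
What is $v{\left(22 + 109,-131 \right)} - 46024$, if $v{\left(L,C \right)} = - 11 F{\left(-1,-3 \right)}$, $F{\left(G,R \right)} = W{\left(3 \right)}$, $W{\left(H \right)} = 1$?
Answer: $-46035$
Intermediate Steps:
$F{\left(G,R \right)} = 1$
$v{\left(L,C \right)} = -11$ ($v{\left(L,C \right)} = \left(-11\right) 1 = -11$)
$v{\left(22 + 109,-131 \right)} - 46024 = -11 - 46024 = -46035$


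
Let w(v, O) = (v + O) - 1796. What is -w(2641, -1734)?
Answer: 889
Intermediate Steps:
w(v, O) = -1796 + O + v (w(v, O) = (O + v) - 1796 = -1796 + O + v)
-w(2641, -1734) = -(-1796 - 1734 + 2641) = -1*(-889) = 889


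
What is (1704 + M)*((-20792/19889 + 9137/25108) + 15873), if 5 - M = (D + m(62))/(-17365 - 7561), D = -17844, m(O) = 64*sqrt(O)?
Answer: 168751692210902977885/6223685848556 + 63409659997864*sqrt(62)/1555921462139 ≈ 2.7115e+7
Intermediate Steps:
M = 53393/12463 + 32*sqrt(62)/12463 (M = 5 - (-17844 + 64*sqrt(62))/(-17365 - 7561) = 5 - (-17844 + 64*sqrt(62))/(-24926) = 5 - (-17844 + 64*sqrt(62))*(-1)/24926 = 5 - (8922/12463 - 32*sqrt(62)/12463) = 5 + (-8922/12463 + 32*sqrt(62)/12463) = 53393/12463 + 32*sqrt(62)/12463 ≈ 4.3043)
(1704 + M)*((-20792/19889 + 9137/25108) + 15873) = (1704 + (53393/12463 + 32*sqrt(62)/12463))*((-20792/19889 + 9137/25108) + 15873) = (21290345/12463 + 32*sqrt(62)/12463)*((-20792*1/19889 + 9137*(1/25108)) + 15873) = (21290345/12463 + 32*sqrt(62)/12463)*((-20792/19889 + 9137/25108) + 15873) = (21290345/12463 + 32*sqrt(62)/12463)*(-340319743/499373012 + 15873) = (21290345/12463 + 32*sqrt(62)/12463)*(7926207499733/499373012) = 168751692210902977885/6223685848556 + 63409659997864*sqrt(62)/1555921462139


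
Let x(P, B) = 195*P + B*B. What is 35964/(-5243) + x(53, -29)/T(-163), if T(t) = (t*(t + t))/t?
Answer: -35160016/854609 ≈ -41.142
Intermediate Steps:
T(t) = 2*t (T(t) = (t*(2*t))/t = (2*t²)/t = 2*t)
x(P, B) = B² + 195*P (x(P, B) = 195*P + B² = B² + 195*P)
35964/(-5243) + x(53, -29)/T(-163) = 35964/(-5243) + ((-29)² + 195*53)/((2*(-163))) = 35964*(-1/5243) + (841 + 10335)/(-326) = -35964/5243 + 11176*(-1/326) = -35964/5243 - 5588/163 = -35160016/854609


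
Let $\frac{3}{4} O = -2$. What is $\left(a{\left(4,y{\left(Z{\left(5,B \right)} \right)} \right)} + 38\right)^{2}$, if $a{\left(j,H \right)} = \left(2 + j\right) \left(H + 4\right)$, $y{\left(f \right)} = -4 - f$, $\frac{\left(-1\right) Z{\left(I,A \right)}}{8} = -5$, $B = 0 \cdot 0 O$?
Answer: $40804$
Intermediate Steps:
$O = - \frac{8}{3}$ ($O = \frac{4}{3} \left(-2\right) = - \frac{8}{3} \approx -2.6667$)
$B = 0$ ($B = 0 \cdot 0 \left(- \frac{8}{3}\right) = 0 \left(- \frac{8}{3}\right) = 0$)
$Z{\left(I,A \right)} = 40$ ($Z{\left(I,A \right)} = \left(-8\right) \left(-5\right) = 40$)
$a{\left(j,H \right)} = \left(2 + j\right) \left(4 + H\right)$
$\left(a{\left(4,y{\left(Z{\left(5,B \right)} \right)} \right)} + 38\right)^{2} = \left(\left(8 + 2 \left(-4 - 40\right) + 4 \cdot 4 + \left(-4 - 40\right) 4\right) + 38\right)^{2} = \left(\left(8 + 2 \left(-4 - 40\right) + 16 + \left(-4 - 40\right) 4\right) + 38\right)^{2} = \left(\left(8 + 2 \left(-44\right) + 16 - 176\right) + 38\right)^{2} = \left(\left(8 - 88 + 16 - 176\right) + 38\right)^{2} = \left(-240 + 38\right)^{2} = \left(-202\right)^{2} = 40804$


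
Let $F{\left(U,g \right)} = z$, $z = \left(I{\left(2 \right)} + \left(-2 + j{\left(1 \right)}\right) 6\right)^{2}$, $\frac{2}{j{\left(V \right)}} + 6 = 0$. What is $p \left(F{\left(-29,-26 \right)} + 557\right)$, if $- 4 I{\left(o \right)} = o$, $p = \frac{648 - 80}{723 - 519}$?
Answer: $\frac{72633}{34} \approx 2136.3$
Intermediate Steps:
$p = \frac{142}{51}$ ($p = \frac{568}{204} = 568 \cdot \frac{1}{204} = \frac{142}{51} \approx 2.7843$)
$j{\left(V \right)} = - \frac{1}{3}$ ($j{\left(V \right)} = \frac{2}{-6 + 0} = \frac{2}{-6} = 2 \left(- \frac{1}{6}\right) = - \frac{1}{3}$)
$I{\left(o \right)} = - \frac{o}{4}$
$z = \frac{841}{4}$ ($z = \left(\left(- \frac{1}{4}\right) 2 + \left(-2 - \frac{1}{3}\right) 6\right)^{2} = \left(- \frac{1}{2} - 14\right)^{2} = \left(- \frac{29}{2}\right)^{2} = \frac{841}{4} \approx 210.25$)
$F{\left(U,g \right)} = \frac{841}{4}$
$p \left(F{\left(-29,-26 \right)} + 557\right) = \frac{142 \left(\frac{841}{4} + 557\right)}{51} = \frac{142}{51} \cdot \frac{3069}{4} = \frac{72633}{34}$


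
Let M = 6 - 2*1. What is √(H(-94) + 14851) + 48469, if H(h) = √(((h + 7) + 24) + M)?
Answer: 48469 + √(14851 + I*√59) ≈ 48591.0 + 0.031515*I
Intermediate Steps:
M = 4 (M = 6 - 2 = 4)
H(h) = √(35 + h) (H(h) = √(((h + 7) + 24) + 4) = √(((7 + h) + 24) + 4) = √((31 + h) + 4) = √(35 + h))
√(H(-94) + 14851) + 48469 = √(√(35 - 94) + 14851) + 48469 = √(√(-59) + 14851) + 48469 = √(I*√59 + 14851) + 48469 = √(14851 + I*√59) + 48469 = 48469 + √(14851 + I*√59)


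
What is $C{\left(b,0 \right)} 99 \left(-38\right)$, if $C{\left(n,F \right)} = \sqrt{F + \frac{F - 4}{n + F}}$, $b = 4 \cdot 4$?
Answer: $- 1881 i \approx - 1881.0 i$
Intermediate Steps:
$b = 16$
$C{\left(n,F \right)} = \sqrt{F + \frac{-4 + F}{F + n}}$
$C{\left(b,0 \right)} 99 \left(-38\right) = \sqrt{\frac{-4 + 0 + 0 \left(0 + 16\right)}{0 + 16}} \cdot 99 \left(-38\right) = \sqrt{\frac{-4 + 0 + 0 \cdot 16}{16}} \cdot 99 \left(-38\right) = \sqrt{\frac{-4 + 0 + 0}{16}} \cdot 99 \left(-38\right) = \sqrt{\frac{1}{16} \left(-4\right)} 99 \left(-38\right) = \sqrt{- \frac{1}{4}} \cdot 99 \left(-38\right) = \frac{i}{2} \cdot 99 \left(-38\right) = \frac{99 i}{2} \left(-38\right) = - 1881 i$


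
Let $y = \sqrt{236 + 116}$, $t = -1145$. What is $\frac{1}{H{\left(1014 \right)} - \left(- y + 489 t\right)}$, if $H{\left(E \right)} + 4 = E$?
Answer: $\frac{560915}{314625636873} - \frac{4 \sqrt{22}}{314625636873} \approx 1.7827 \cdot 10^{-6}$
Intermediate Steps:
$H{\left(E \right)} = -4 + E$
$y = 4 \sqrt{22}$ ($y = \sqrt{352} = 4 \sqrt{22} \approx 18.762$)
$\frac{1}{H{\left(1014 \right)} - \left(- y + 489 t\right)} = \frac{1}{\left(-4 + 1014\right) + \left(\left(-489\right) \left(-1145\right) + 4 \sqrt{22}\right)} = \frac{1}{1010 + \left(559905 + 4 \sqrt{22}\right)} = \frac{1}{560915 + 4 \sqrt{22}}$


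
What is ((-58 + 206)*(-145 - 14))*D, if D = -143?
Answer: 3365076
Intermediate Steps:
((-58 + 206)*(-145 - 14))*D = ((-58 + 206)*(-145 - 14))*(-143) = (148*(-159))*(-143) = -23532*(-143) = 3365076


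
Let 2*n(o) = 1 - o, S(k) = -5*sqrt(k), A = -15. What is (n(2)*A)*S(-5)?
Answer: -75*I*sqrt(5)/2 ≈ -83.853*I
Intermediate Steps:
n(o) = 1/2 - o/2 (n(o) = (1 - o)/2 = 1/2 - o/2)
(n(2)*A)*S(-5) = ((1/2 - 1/2*2)*(-15))*(-5*I*sqrt(5)) = ((1/2 - 1)*(-15))*(-5*I*sqrt(5)) = (-1/2*(-15))*(-5*I*sqrt(5)) = 15*(-5*I*sqrt(5))/2 = -75*I*sqrt(5)/2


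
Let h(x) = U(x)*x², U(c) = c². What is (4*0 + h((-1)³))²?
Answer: 1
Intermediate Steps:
h(x) = x⁴ (h(x) = x²*x² = x⁴)
(4*0 + h((-1)³))² = (4*0 + ((-1)³)⁴)² = (0 + (-1)⁴)² = (0 + 1)² = 1² = 1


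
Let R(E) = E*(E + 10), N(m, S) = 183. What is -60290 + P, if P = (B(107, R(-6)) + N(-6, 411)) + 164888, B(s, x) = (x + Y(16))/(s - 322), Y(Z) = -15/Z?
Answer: 360447039/3440 ≈ 1.0478e+5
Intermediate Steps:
R(E) = E*(10 + E)
B(s, x) = (-15/16 + x)/(-322 + s) (B(s, x) = (x - 15/16)/(s - 322) = (x - 15*1/16)/(-322 + s) = (x - 15/16)/(-322 + s) = (-15/16 + x)/(-322 + s))
P = 567844639/3440 (P = ((-15/16 - 6*(10 - 6))/(-322 + 107) + 183) + 164888 = ((-15/16 - 6*4)/(-215) + 183) + 164888 = (-(-15/16 - 24)/215 + 183) + 164888 = (-1/215*(-399/16) + 183) + 164888 = (399/3440 + 183) + 164888 = 629919/3440 + 164888 = 567844639/3440 ≈ 1.6507e+5)
-60290 + P = -60290 + 567844639/3440 = 360447039/3440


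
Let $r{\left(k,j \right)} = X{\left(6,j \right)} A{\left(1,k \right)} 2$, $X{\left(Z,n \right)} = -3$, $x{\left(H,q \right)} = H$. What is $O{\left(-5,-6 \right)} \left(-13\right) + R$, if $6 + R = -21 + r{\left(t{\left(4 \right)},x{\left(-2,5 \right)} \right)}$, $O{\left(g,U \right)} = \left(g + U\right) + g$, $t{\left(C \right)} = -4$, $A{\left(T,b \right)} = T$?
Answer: $175$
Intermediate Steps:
$O{\left(g,U \right)} = U + 2 g$ ($O{\left(g,U \right)} = \left(U + g\right) + g = U + 2 g$)
$r{\left(k,j \right)} = -6$ ($r{\left(k,j \right)} = \left(-3\right) 1 \cdot 2 = \left(-3\right) 2 = -6$)
$R = -33$ ($R = -6 - 27 = -33$)
$O{\left(-5,-6 \right)} \left(-13\right) + R = \left(-6 + 2 \left(-5\right)\right) \left(-13\right) - 33 = \left(-6 - 10\right) \left(-13\right) - 33 = \left(-16\right) \left(-13\right) - 33 = 208 - 33 = 175$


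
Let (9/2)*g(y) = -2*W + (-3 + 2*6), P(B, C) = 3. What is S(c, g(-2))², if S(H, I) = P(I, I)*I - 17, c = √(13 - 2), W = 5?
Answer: 2809/9 ≈ 312.11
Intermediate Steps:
c = √11 ≈ 3.3166
g(y) = -2/9 (g(y) = 2*(-2*5 + (-3 + 2*6))/9 = 2*(-10 + (-3 + 12))/9 = 2*(-10 + 9)/9 = (2/9)*(-1) = -2/9)
S(H, I) = -17 + 3*I (S(H, I) = 3*I - 17 = -17 + 3*I)
S(c, g(-2))² = (-17 + 3*(-2/9))² = (-17 - ⅔)² = (-53/3)² = 2809/9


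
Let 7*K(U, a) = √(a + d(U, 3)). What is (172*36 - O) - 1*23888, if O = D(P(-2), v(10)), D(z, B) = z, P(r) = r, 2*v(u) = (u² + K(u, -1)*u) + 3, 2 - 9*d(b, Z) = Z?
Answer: -17694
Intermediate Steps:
d(b, Z) = 2/9 - Z/9
K(U, a) = √(-⅑ + a)/7 (K(U, a) = √(a + (2/9 - ⅑*3))/7 = √(a + (2/9 - ⅓))/7 = √(a - ⅑)/7 = √(-⅑ + a)/7)
v(u) = 3/2 + u²/2 + I*u*√10/42 (v(u) = ((u² + (√(-1 + 9*(-1))/21)*u) + 3)/2 = ((u² + (√(-1 - 9)/21)*u) + 3)/2 = ((u² + (√(-10)/21)*u) + 3)/2 = ((u² + ((I*√10)/21)*u) + 3)/2 = ((u² + (I*√10/21)*u) + 3)/2 = ((u² + I*u*√10/21) + 3)/2 = (3 + u² + I*u*√10/21)/2 = 3/2 + u²/2 + I*u*√10/42)
O = -2
(172*36 - O) - 1*23888 = (172*36 - 1*(-2)) - 1*23888 = (6192 + 2) - 23888 = 6194 - 23888 = -17694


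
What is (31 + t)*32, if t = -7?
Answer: 768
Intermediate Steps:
(31 + t)*32 = (31 - 7)*32 = 24*32 = 768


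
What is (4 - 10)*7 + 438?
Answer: 396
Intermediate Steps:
(4 - 10)*7 + 438 = -6*7 + 438 = -42 + 438 = 396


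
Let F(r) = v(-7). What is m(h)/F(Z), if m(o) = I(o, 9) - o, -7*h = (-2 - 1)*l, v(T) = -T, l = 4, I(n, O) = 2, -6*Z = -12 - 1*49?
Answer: 2/49 ≈ 0.040816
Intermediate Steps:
Z = 61/6 (Z = -(-12 - 1*49)/6 = -(-12 - 49)/6 = -1/6*(-61) = 61/6 ≈ 10.167)
h = 12/7 (h = -(-2 - 1)*4/7 = -(-3)*4/7 = -1/7*(-12) = 12/7 ≈ 1.7143)
F(r) = 7 (F(r) = -1*(-7) = 7)
m(o) = 2 - o
m(h)/F(Z) = (2 - 1*12/7)/7 = (2 - 12/7)*(1/7) = (2/7)*(1/7) = 2/49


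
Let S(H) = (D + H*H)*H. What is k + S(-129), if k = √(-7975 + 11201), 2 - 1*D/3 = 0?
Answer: -2147463 + √3226 ≈ -2.1474e+6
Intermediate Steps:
D = 6 (D = 6 - 3*0 = 6 + 0 = 6)
k = √3226 ≈ 56.798
S(H) = H*(6 + H²) (S(H) = (6 + H*H)*H = (6 + H²)*H = H*(6 + H²))
k + S(-129) = √3226 - 129*(6 + (-129)²) = √3226 - 129*(6 + 16641) = √3226 - 129*16647 = √3226 - 2147463 = -2147463 + √3226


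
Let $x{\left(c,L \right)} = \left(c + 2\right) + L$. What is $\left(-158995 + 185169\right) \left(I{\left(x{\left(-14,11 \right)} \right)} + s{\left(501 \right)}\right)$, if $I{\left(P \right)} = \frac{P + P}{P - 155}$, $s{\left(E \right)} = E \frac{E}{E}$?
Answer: $\frac{511426873}{39} \approx 1.3114 \cdot 10^{7}$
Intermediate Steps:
$s{\left(E \right)} = E$ ($s{\left(E \right)} = E 1 = E$)
$x{\left(c,L \right)} = 2 + L + c$ ($x{\left(c,L \right)} = \left(2 + c\right) + L = 2 + L + c$)
$I{\left(P \right)} = \frac{2 P}{-155 + P}$
$\left(-158995 + 185169\right) \left(I{\left(x{\left(-14,11 \right)} \right)} + s{\left(501 \right)}\right) = \left(-158995 + 185169\right) \left(\frac{2 \left(2 + 11 - 14\right)}{-155 + \left(2 + 11 - 14\right)} + 501\right) = 26174 \left(2 \left(-1\right) \frac{1}{-155 - 1} + 501\right) = 26174 \left(2 \left(-1\right) \frac{1}{-156} + 501\right) = 26174 \left(2 \left(-1\right) \left(- \frac{1}{156}\right) + 501\right) = 26174 \left(\frac{1}{78} + 501\right) = 26174 \cdot \frac{39079}{78} = \frac{511426873}{39}$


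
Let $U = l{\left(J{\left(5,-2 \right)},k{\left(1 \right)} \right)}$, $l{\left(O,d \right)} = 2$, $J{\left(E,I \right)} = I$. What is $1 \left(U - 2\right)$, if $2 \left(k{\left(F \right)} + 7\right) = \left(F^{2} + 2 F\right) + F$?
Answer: $0$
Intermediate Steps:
$k{\left(F \right)} = -7 + \frac{F^{2}}{2} + \frac{3 F}{2}$ ($k{\left(F \right)} = -7 + \frac{\left(F^{2} + 2 F\right) + F}{2} = -7 + \frac{F^{2} + 3 F}{2} = -7 + \left(\frac{F^{2}}{2} + \frac{3 F}{2}\right) = -7 + \frac{F^{2}}{2} + \frac{3 F}{2}$)
$U = 2$
$1 \left(U - 2\right) = 1 \left(2 - 2\right) = 1 \cdot 0 = 0$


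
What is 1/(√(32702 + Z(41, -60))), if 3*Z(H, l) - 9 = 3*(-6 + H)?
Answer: √8185/16370 ≈ 0.0055266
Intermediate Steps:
Z(H, l) = -3 + H (Z(H, l) = 3 + (3*(-6 + H))/3 = 3 + (-18 + 3*H)/3 = 3 + (-6 + H) = -3 + H)
1/(√(32702 + Z(41, -60))) = 1/(√(32702 + (-3 + 41))) = 1/(√(32702 + 38)) = 1/(√32740) = 1/(2*√8185) = √8185/16370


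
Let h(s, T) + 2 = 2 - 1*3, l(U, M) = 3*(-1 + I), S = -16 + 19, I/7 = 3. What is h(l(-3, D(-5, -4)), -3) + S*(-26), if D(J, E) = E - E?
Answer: -81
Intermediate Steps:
I = 21 (I = 7*3 = 21)
S = 3
D(J, E) = 0
l(U, M) = 60 (l(U, M) = 3*(-1 + 21) = 3*20 = 60)
h(s, T) = -3 (h(s, T) = -2 + (2 - 1*3) = -2 + (2 - 3) = -2 - 1 = -3)
h(l(-3, D(-5, -4)), -3) + S*(-26) = -3 + 3*(-26) = -3 - 78 = -81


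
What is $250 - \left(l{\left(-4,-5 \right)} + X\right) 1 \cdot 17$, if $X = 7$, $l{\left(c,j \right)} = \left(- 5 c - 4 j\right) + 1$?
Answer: $-566$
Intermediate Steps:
$l{\left(c,j \right)} = 1 - 5 c - 4 j$
$250 - \left(l{\left(-4,-5 \right)} + X\right) 1 \cdot 17 = 250 - \left(\left(1 - -20 - -20\right) + 7\right) 1 \cdot 17 = 250 - \left(\left(1 + 20 + 20\right) + 7\right) 17 = 250 - \left(41 + 7\right) 17 = 250 - 48 \cdot 17 = 250 - 816 = -566$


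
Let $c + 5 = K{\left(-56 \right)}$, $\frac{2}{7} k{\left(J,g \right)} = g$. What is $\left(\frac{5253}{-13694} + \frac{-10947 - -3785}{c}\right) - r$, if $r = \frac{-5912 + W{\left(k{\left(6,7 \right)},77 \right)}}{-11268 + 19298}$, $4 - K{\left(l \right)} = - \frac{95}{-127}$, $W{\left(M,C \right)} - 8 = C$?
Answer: $\frac{12503459025242}{3051468255} \approx 4097.5$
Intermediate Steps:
$k{\left(J,g \right)} = \frac{7 g}{2}$
$W{\left(M,C \right)} = 8 + C$
$K{\left(l \right)} = \frac{413}{127}$ ($K{\left(l \right)} = 4 - - \frac{95}{-127} = 4 - \left(-95\right) \left(- \frac{1}{127}\right) = 4 - \frac{95}{127} = \frac{413}{127}$)
$c = - \frac{222}{127}$ ($c = -5 + \frac{413}{127} = - \frac{222}{127} \approx -1.748$)
$r = - \frac{5827}{8030}$ ($r = \frac{-5912 + \left(8 + 77\right)}{-11268 + 19298} = \frac{-5912 + 85}{8030} = \left(-5827\right) \frac{1}{8030} = - \frac{5827}{8030} \approx -0.72565$)
$\left(\frac{5253}{-13694} + \frac{-10947 - -3785}{c}\right) - r = \left(\frac{5253}{-13694} + \frac{-10947 - -3785}{- \frac{222}{127}}\right) - - \frac{5827}{8030} = \left(5253 \left(- \frac{1}{13694}\right) + \left(-10947 + 3785\right) \left(- \frac{127}{222}\right)\right) + \frac{5827}{8030} = \left(- \frac{5253}{13694} - - \frac{454787}{111}\right) + \frac{5827}{8030} = \left(- \frac{5253}{13694} + \frac{454787}{111}\right) + \frac{5827}{8030} = \frac{6227270095}{1520034} + \frac{5827}{8030} = \frac{12503459025242}{3051468255}$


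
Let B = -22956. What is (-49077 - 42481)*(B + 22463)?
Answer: 45138094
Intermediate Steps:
(-49077 - 42481)*(B + 22463) = (-49077 - 42481)*(-22956 + 22463) = -91558*(-493) = 45138094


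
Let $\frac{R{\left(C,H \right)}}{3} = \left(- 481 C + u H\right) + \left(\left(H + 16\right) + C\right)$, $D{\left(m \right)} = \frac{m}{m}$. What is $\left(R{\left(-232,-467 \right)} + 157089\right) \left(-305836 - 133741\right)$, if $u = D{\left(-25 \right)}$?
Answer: $-214696000455$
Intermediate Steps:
$D{\left(m \right)} = 1$
$u = 1$
$R{\left(C,H \right)} = 48 - 1440 C + 6 H$ ($R{\left(C,H \right)} = 3 \left(\left(- 481 C + 1 H\right) + \left(\left(H + 16\right) + C\right)\right) = 3 \left(\left(- 481 C + H\right) + \left(\left(16 + H\right) + C\right)\right) = 3 \left(\left(H - 481 C\right) + \left(16 + C + H\right)\right) = 3 \left(16 - 480 C + 2 H\right) = 48 - 1440 C + 6 H$)
$\left(R{\left(-232,-467 \right)} + 157089\right) \left(-305836 - 133741\right) = \left(\left(48 - -334080 + 6 \left(-467\right)\right) + 157089\right) \left(-305836 - 133741\right) = \left(\left(48 + 334080 - 2802\right) + 157089\right) \left(-439577\right) = \left(331326 + 157089\right) \left(-439577\right) = 488415 \left(-439577\right) = -214696000455$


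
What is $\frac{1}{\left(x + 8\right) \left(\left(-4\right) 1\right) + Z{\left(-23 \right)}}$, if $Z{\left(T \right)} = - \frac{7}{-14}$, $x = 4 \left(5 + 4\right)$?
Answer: $- \frac{2}{351} \approx -0.005698$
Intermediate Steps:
$x = 36$ ($x = 4 \cdot 9 = 36$)
$Z{\left(T \right)} = \frac{1}{2}$ ($Z{\left(T \right)} = \left(-7\right) \left(- \frac{1}{14}\right) = \frac{1}{2}$)
$\frac{1}{\left(x + 8\right) \left(\left(-4\right) 1\right) + Z{\left(-23 \right)}} = \frac{1}{\left(36 + 8\right) \left(\left(-4\right) 1\right) + \frac{1}{2}} = \frac{1}{44 \left(-4\right) + \frac{1}{2}} = \frac{1}{-176 + \frac{1}{2}} = \frac{1}{- \frac{351}{2}} = - \frac{2}{351}$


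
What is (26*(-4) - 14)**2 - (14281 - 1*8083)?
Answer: 7726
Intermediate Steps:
(26*(-4) - 14)**2 - (14281 - 1*8083) = (-104 - 14)**2 - (14281 - 8083) = (-118)**2 - 1*6198 = 13924 - 6198 = 7726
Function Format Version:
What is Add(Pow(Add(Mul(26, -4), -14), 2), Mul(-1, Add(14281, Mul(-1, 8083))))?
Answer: 7726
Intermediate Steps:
Add(Pow(Add(Mul(26, -4), -14), 2), Mul(-1, Add(14281, Mul(-1, 8083)))) = Add(Pow(Add(-104, -14), 2), Mul(-1, Add(14281, -8083))) = Add(Pow(-118, 2), Mul(-1, 6198)) = Add(13924, -6198) = 7726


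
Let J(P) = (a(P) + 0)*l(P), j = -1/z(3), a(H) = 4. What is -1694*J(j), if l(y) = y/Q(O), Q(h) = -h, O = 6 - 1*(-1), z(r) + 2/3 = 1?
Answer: -2904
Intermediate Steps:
z(r) = ⅓ (z(r) = -⅔ + 1 = ⅓)
O = 7 (O = 6 + 1 = 7)
l(y) = -y/7 (l(y) = y/((-1*7)) = y/(-7) = y*(-⅐) = -y/7)
j = -3 (j = -1/⅓ = -1*3 = -3)
J(P) = -4*P/7 (J(P) = (4 + 0)*(-P/7) = 4*(-P/7) = -4*P/7)
-1694*J(j) = -(-968)*(-3) = -1694*12/7 = -2904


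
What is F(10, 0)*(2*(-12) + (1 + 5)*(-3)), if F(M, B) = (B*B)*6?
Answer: 0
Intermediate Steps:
F(M, B) = 6*B**2 (F(M, B) = B**2*6 = 6*B**2)
F(10, 0)*(2*(-12) + (1 + 5)*(-3)) = (6*0**2)*(2*(-12) + (1 + 5)*(-3)) = (6*0)*(-24 + 6*(-3)) = 0*(-24 - 18) = 0*(-42) = 0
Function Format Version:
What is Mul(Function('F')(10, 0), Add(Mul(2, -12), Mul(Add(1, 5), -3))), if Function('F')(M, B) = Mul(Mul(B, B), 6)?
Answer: 0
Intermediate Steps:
Function('F')(M, B) = Mul(6, Pow(B, 2)) (Function('F')(M, B) = Mul(Pow(B, 2), 6) = Mul(6, Pow(B, 2)))
Mul(Function('F')(10, 0), Add(Mul(2, -12), Mul(Add(1, 5), -3))) = Mul(Mul(6, Pow(0, 2)), Add(Mul(2, -12), Mul(Add(1, 5), -3))) = Mul(Mul(6, 0), Add(-24, Mul(6, -3))) = Mul(0, Add(-24, -18)) = Mul(0, -42) = 0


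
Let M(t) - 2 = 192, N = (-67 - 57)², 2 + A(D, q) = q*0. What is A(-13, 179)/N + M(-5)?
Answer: 1491471/7688 ≈ 194.00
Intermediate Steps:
A(D, q) = -2 (A(D, q) = -2 + q*0 = -2 + 0 = -2)
N = 15376 (N = (-124)² = 15376)
M(t) = 194 (M(t) = 2 + 192 = 194)
A(-13, 179)/N + M(-5) = -2/15376 + 194 = -2*1/15376 + 194 = -1/7688 + 194 = 1491471/7688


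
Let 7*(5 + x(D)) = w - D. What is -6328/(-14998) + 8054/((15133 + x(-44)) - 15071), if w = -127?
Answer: 211889223/1184842 ≈ 178.83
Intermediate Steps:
x(D) = -162/7 - D/7 (x(D) = -5 + (-127 - D)/7 = -5 + (-127/7 - D/7) = -162/7 - D/7)
-6328/(-14998) + 8054/((15133 + x(-44)) - 15071) = -6328/(-14998) + 8054/((15133 + (-162/7 - ⅐*(-44))) - 15071) = -6328*(-1/14998) + 8054/((15133 + (-162/7 + 44/7)) - 15071) = 3164/7499 + 8054/((15133 - 118/7) - 15071) = 3164/7499 + 8054/(105813/7 - 15071) = 3164/7499 + 8054/(316/7) = 3164/7499 + 8054*(7/316) = 3164/7499 + 28189/158 = 211889223/1184842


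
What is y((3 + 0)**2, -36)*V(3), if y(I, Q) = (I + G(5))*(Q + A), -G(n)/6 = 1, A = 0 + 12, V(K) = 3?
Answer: -216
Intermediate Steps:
A = 12
G(n) = -6 (G(n) = -6*1 = -6)
y(I, Q) = (-6 + I)*(12 + Q) (y(I, Q) = (I - 6)*(Q + 12) = (-6 + I)*(12 + Q))
y((3 + 0)**2, -36)*V(3) = (-72 - 6*(-36) + 12*(3 + 0)**2 + (3 + 0)**2*(-36))*3 = (-72 + 216 + 12*3**2 + 3**2*(-36))*3 = (-72 + 216 + 12*9 + 9*(-36))*3 = (-72 + 216 + 108 - 324)*3 = -72*3 = -216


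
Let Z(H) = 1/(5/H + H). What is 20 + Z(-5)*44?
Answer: 38/3 ≈ 12.667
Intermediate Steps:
Z(H) = 1/(H + 5/H)
20 + Z(-5)*44 = 20 - 5/(5 + (-5)²)*44 = 20 - 5/(5 + 25)*44 = 20 - 5/30*44 = 20 - 5*1/30*44 = 20 - ⅙*44 = 20 - 22/3 = 38/3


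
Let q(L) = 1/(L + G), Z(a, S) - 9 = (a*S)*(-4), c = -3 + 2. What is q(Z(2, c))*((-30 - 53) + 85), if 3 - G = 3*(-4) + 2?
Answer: 1/15 ≈ 0.066667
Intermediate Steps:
c = -1
Z(a, S) = 9 - 4*S*a (Z(a, S) = 9 + (a*S)*(-4) = 9 + (S*a)*(-4) = 9 - 4*S*a)
G = 13 (G = 3 - (3*(-4) + 2) = 3 - (-12 + 2) = 3 - 1*(-10) = 3 + 10 = 13)
q(L) = 1/(13 + L) (q(L) = 1/(L + 13) = 1/(13 + L))
q(Z(2, c))*((-30 - 53) + 85) = ((-30 - 53) + 85)/(13 + (9 - 4*(-1)*2)) = (-83 + 85)/(13 + (9 + 8)) = 2/(13 + 17) = 2/30 = (1/30)*2 = 1/15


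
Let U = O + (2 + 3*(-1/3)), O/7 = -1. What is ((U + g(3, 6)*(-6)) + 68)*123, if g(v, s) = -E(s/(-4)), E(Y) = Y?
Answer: 6519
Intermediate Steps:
O = -7 (O = 7*(-1) = -7)
g(v, s) = s/4 (g(v, s) = -s/(-4) = -s*(-1)/4 = -(-1)*s/4 = s/4)
U = -6 (U = -7 + (2 + 3*(-1/3)) = -7 + (2 + 3*(-1*⅓)) = -7 + (2 + 3*(-⅓)) = -7 + (2 - 1) = -7 + 1 = -6)
((U + g(3, 6)*(-6)) + 68)*123 = ((-6 + ((¼)*6)*(-6)) + 68)*123 = ((-6 + (3/2)*(-6)) + 68)*123 = ((-6 - 9) + 68)*123 = (-15 + 68)*123 = 53*123 = 6519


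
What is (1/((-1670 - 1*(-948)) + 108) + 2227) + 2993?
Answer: 3205079/614 ≈ 5220.0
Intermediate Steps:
(1/((-1670 - 1*(-948)) + 108) + 2227) + 2993 = (1/((-1670 + 948) + 108) + 2227) + 2993 = (1/(-722 + 108) + 2227) + 2993 = (1/(-614) + 2227) + 2993 = (-1/614 + 2227) + 2993 = 1367377/614 + 2993 = 3205079/614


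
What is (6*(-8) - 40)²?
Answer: 7744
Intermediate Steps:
(6*(-8) - 40)² = (-48 - 40)² = (-88)² = 7744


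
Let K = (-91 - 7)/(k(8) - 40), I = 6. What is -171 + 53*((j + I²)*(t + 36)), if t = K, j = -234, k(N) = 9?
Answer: -12745017/31 ≈ -4.1113e+5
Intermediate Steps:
K = 98/31 (K = (-91 - 7)/(9 - 40) = -98/(-31) = -98*(-1/31) = 98/31 ≈ 3.1613)
t = 98/31 ≈ 3.1613
-171 + 53*((j + I²)*(t + 36)) = -171 + 53*((-234 + 6²)*(98/31 + 36)) = -171 + 53*((-234 + 36)*(1214/31)) = -171 + 53*(-198*1214/31) = -171 + 53*(-240372/31) = -171 - 12739716/31 = -12745017/31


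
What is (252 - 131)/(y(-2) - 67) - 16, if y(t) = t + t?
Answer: -1257/71 ≈ -17.704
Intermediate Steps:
y(t) = 2*t
(252 - 131)/(y(-2) - 67) - 16 = (252 - 131)/(2*(-2) - 67) - 16 = 121/(-4 - 67) - 16 = 121/(-71) - 16 = 121*(-1/71) - 16 = -121/71 - 16 = -1257/71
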